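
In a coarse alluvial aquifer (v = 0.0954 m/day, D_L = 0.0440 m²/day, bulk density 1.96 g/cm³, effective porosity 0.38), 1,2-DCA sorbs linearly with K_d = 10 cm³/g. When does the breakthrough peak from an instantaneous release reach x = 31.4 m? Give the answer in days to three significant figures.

Retardation factor R = 1 + ρ_b·K_d/n = 1 + 1.96 × 10/0.38 = 52.58.
Sorption retards both mechanisms: v_R = v/R = 0.001814 m/day, D_R = D/R = 0.0008368 m²/day.
Peak time from v_R²t² + 2D_R t − x² = 0: t = (√(D_R² + v_R²x²) − D_R)/v_R².
√(D_R² + v_R²x²) = √(0.0008368² + 0.001814² × 31.4²) = 0.05697; v_R² = 3.291e-06.
t = (0.05697 − 0.0008368)/3.291e-06 = 17100 days.

17100 days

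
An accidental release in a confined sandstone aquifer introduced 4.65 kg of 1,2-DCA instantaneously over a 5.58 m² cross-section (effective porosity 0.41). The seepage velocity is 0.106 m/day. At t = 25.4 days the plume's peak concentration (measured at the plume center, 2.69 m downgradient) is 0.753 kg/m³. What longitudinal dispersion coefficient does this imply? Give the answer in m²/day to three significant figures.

0.0228 m²/day

At the plume center C_max = M/(n_e·A·√(4πDt)), so D = M²/(4πt·(n_e·A·C_max)²).
n_e·A·C_max = 0.41 × 5.58 × 0.753 = 1.723 kg/m.
D = 4.65²/(4π × 25.4 × 1.723²) = 0.0228 m²/day.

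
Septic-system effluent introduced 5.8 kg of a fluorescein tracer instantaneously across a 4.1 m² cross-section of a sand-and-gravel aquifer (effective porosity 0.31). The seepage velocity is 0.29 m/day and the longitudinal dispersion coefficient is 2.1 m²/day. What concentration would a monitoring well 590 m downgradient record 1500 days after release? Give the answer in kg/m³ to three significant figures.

For an instantaneous plane source, C(x,t) = M/(n_e·A·√(4πDt)) · exp(−(x−vt)²/(4Dt)), with n_e·A the pore (flow) area.
Plume center vt = 0.29 × 1500 = 435 m, so the well at 590 m is 155 m downgradient of the peak.
√(4πDt) = 199.0 m, giving peak height M/(n_e·A·√(4πDt)) = 5.8/(0.31 × 4.1 × 199.0) = 0.02293 kg/m³.
(x−vt)²/(4Dt) = (155)²/(4 × 2.1 × 1500) = 1.907; exp(−1.907) = 0.1485.
C = 0.02293 × 0.1485 = 0.00341 kg/m³.

0.00341 kg/m³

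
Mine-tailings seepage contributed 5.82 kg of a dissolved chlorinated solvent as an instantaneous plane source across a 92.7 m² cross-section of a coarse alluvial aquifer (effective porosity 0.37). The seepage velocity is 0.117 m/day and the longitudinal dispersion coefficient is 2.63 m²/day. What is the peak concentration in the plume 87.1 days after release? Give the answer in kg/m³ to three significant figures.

0.00316 kg/m³

The peak of an instantaneous 1D plume sits at x = vt; there the Gaussian factor is 1 and C_max = M/(n_e·A·√(4πDt)), where n_e·A is the pore area the mass is dissolved in.
√(4πDt) = √(4π × 2.63 × 87.1) = 53.65 m, so C_max = 5.82/(0.37 × 92.7 × 53.65) = 0.00316 kg/m³.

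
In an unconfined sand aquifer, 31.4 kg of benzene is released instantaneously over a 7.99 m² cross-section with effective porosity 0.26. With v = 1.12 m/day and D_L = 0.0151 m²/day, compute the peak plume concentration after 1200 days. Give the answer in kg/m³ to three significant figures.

1.00 kg/m³

The peak of an instantaneous 1D plume sits at x = vt; there the Gaussian factor is 1 and C_max = M/(n_e·A·√(4πDt)), where n_e·A is the pore area the mass is dissolved in.
√(4πDt) = √(4π × 0.0151 × 1200) = 15.09 m, so C_max = 31.4/(0.26 × 7.99 × 15.09) = 1.00 kg/m³.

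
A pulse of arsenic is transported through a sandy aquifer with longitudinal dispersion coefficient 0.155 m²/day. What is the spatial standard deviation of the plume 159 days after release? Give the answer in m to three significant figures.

Dispersive spreading gives a Gaussian with σ² = 2Dt; advection only shifts the center.
σ = √(2 × 0.155 × 159) = 7.02 m.

7.02 m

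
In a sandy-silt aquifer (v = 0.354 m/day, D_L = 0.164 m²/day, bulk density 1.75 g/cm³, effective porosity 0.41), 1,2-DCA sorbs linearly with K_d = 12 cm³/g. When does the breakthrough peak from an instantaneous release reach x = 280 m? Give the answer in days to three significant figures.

41200 days

Retardation factor R = 1 + ρ_b·K_d/n = 1 + 1.75 × 12/0.41 = 52.22.
Sorption retards both mechanisms: v_R = v/R = 0.006779 m/day, D_R = D/R = 0.003141 m²/day.
Peak time from v_R²t² + 2D_R t − x² = 0: t = (√(D_R² + v_R²x²) − D_R)/v_R².
√(D_R² + v_R²x²) = √(0.003141² + 0.006779² × 280²) = 1.898; v_R² = 4.595e-05.
t = (1.898 − 0.003141)/4.595e-05 = 41200 days.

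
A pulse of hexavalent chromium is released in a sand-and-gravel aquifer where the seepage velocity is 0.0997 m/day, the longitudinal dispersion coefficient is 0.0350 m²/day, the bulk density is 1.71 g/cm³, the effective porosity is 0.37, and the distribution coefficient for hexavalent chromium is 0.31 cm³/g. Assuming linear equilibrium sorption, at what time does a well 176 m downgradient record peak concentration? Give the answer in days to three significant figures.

Retardation factor R = 1 + ρ_b·K_d/n = 1 + 1.71 × 0.31/0.37 = 2.433.
Sorption retards both mechanisms: v_R = v/R = 0.04098 m/day, D_R = D/R = 0.01439 m²/day.
Peak time from v_R²t² + 2D_R t − x² = 0: t = (√(D_R² + v_R²x²) − D_R)/v_R².
√(D_R² + v_R²x²) = √(0.01439² + 0.04098² × 176²) = 7.212; v_R² = 0.001679.
t = (7.212 − 0.01439)/0.001679 = 4290 days.

4290 days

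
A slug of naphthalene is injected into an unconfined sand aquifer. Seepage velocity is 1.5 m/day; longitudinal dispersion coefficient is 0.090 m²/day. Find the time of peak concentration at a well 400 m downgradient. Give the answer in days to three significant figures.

267 days

For the 1D instantaneous-source solution, setting ∂C/∂t = 0 at fixed x gives v²t² + 2Dt − x² = 0, so t = (√(D² + v²x²) − D)/v².
√(D² + v²x²) = √(0.090² + 1.5² × 400²) = 600.0; v² = 2.25.
t = (600.0 − 0.090)/2.25 = 267 days (vs. the pure-advection estimate x/v = 267 d).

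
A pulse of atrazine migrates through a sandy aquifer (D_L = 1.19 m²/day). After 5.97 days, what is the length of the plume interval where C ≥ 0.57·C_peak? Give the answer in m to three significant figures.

The plume is Gaussian with σ = √(2Dt) = √(2 × 1.19 × 5.97) = 3.769 m.
C/C_peak = exp(−Δx²/(2σ²)) = 0.57 ⇒ Δx = σ·√(−2 ln 0.57) = 3.769 × 1.060 = 3.995 m.
Width = 2Δx = 7.99 m.

7.99 m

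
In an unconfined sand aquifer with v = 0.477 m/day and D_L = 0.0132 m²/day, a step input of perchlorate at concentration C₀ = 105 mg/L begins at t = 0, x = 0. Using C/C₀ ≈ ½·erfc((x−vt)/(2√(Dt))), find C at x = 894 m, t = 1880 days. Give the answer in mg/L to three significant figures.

68.5 mg/L

For a continuous step input, C/C₀ ≈ ½·erfc((x−vt)/(2√(Dt))).
vt = 0.477 × 1880 = 896.76 m and 2√(Dt) = 2√(0.0132 × 1880) = 9.963 m.
Argument (x−vt)/(2√(Dt)) = (894 − 896.76)/9.963 = -0.2770; ½·erfc(-0.2770) = 0.6524.
C = 105 × 0.6524 = 68.5 mg/L.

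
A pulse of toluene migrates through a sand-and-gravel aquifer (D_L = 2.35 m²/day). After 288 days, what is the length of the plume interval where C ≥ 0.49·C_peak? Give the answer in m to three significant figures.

87.9 m

The plume is Gaussian with σ = √(2Dt) = √(2 × 2.35 × 288) = 36.79 m.
C/C_peak = exp(−Δx²/(2σ²)) = 0.49 ⇒ Δx = σ·√(−2 ln 0.49) = 36.79 × 1.194 = 43.93 m.
Width = 2Δx = 87.9 m.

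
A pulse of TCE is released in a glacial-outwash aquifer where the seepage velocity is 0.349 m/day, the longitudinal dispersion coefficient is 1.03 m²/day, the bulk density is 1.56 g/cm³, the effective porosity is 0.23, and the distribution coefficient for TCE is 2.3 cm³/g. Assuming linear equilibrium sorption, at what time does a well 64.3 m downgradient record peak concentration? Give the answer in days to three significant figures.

2920 days

Retardation factor R = 1 + ρ_b·K_d/n = 1 + 1.56 × 2.3/0.23 = 16.60.
Sorption retards both mechanisms: v_R = v/R = 0.02102 m/day, D_R = D/R = 0.06205 m²/day.
Peak time from v_R²t² + 2D_R t − x² = 0: t = (√(D_R² + v_R²x²) − D_R)/v_R².
√(D_R² + v_R²x²) = √(0.06205² + 0.02102² × 64.3²) = 1.353; v_R² = 0.0004418.
t = (1.353 − 0.06205)/0.0004418 = 2920 days.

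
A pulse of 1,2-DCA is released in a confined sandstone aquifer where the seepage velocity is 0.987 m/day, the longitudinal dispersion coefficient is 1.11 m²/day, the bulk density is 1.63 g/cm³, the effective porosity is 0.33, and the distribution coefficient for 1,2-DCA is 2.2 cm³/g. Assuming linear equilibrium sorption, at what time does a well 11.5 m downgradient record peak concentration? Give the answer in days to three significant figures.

Retardation factor R = 1 + ρ_b·K_d/n = 1 + 1.63 × 2.2/0.33 = 11.87.
Sorption retards both mechanisms: v_R = v/R = 0.08315 m/day, D_R = D/R = 0.09351 m²/day.
Peak time from v_R²t² + 2D_R t − x² = 0: t = (√(D_R² + v_R²x²) − D_R)/v_R².
√(D_R² + v_R²x²) = √(0.09351² + 0.08315² × 11.5²) = 0.9608; v_R² = 0.006914.
t = (0.9608 − 0.09351)/0.006914 = 125 days.

125 days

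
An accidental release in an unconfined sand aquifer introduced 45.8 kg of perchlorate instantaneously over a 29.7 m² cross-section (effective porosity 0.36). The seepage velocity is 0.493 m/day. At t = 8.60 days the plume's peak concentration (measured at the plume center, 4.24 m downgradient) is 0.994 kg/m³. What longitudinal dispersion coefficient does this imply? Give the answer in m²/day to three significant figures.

At the plume center C_max = M/(n_e·A·√(4πDt)), so D = M²/(4πt·(n_e·A·C_max)²).
n_e·A·C_max = 0.36 × 29.7 × 0.994 = 10.63 kg/m.
D = 45.8²/(4π × 8.60 × 10.63²) = 0.172 m²/day.

0.172 m²/day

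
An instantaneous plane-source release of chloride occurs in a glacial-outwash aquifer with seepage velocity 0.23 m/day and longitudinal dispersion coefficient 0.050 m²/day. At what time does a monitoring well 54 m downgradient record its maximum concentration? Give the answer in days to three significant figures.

For the 1D instantaneous-source solution, setting ∂C/∂t = 0 at fixed x gives v²t² + 2Dt − x² = 0, so t = (√(D² + v²x²) − D)/v².
√(D² + v²x²) = √(0.050² + 0.23² × 54²) = 12.42; v² = 0.0529.
t = (12.42 − 0.050)/0.0529 = 234 days (vs. the pure-advection estimate x/v = 235 d).

234 days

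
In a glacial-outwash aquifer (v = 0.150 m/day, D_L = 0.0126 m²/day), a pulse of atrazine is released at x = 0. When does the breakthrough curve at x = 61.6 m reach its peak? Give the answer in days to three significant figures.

For the 1D instantaneous-source solution, setting ∂C/∂t = 0 at fixed x gives v²t² + 2Dt − x² = 0, so t = (√(D² + v²x²) − D)/v².
√(D² + v²x²) = √(0.0126² + 0.150² × 61.6²) = 9.240; v² = 0.0225.
t = (9.240 − 0.0126)/0.0225 = 410 days (vs. the pure-advection estimate x/v = 411 d).

410 days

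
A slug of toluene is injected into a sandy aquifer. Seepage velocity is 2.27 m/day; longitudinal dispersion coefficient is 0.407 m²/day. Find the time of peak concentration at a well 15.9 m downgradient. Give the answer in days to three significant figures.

6.93 days

For the 1D instantaneous-source solution, setting ∂C/∂t = 0 at fixed x gives v²t² + 2Dt − x² = 0, so t = (√(D² + v²x²) − D)/v².
√(D² + v²x²) = √(0.407² + 2.27² × 15.9²) = 36.10; v² = 5.1529.
t = (36.10 − 0.407)/5.1529 = 6.93 days (vs. the pure-advection estimate x/v = 7.00 d).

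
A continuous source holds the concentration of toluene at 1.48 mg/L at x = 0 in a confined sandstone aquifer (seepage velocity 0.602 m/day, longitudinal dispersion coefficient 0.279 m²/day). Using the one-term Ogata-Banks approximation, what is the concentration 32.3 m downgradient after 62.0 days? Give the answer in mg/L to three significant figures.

For a continuous step input, C/C₀ ≈ ½·erfc((x−vt)/(2√(Dt))).
vt = 0.602 × 62.0 = 37.324 m and 2√(Dt) = 2√(0.279 × 62.0) = 8.318 m.
Argument (x−vt)/(2√(Dt)) = (32.3 − 37.324)/8.318 = -0.6040; ½·erfc(-0.6040) = 0.8035.
C = 1.48 × 0.8035 = 1.19 mg/L.

1.19 mg/L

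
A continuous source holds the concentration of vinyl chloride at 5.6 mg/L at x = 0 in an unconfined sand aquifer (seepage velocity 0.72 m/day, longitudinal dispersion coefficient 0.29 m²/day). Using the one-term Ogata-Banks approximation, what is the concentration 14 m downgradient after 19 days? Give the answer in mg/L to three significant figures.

For a continuous step input, C/C₀ ≈ ½·erfc((x−vt)/(2√(Dt))).
vt = 0.72 × 19 = 13.68 m and 2√(Dt) = 2√(0.29 × 19) = 4.695 m.
Argument (x−vt)/(2√(Dt)) = (14 − 13.68)/4.695 = 0.06816; ½·erfc(0.06816) = 0.4616.
C = 5.6 × 0.4616 = 2.58 mg/L.

2.58 mg/L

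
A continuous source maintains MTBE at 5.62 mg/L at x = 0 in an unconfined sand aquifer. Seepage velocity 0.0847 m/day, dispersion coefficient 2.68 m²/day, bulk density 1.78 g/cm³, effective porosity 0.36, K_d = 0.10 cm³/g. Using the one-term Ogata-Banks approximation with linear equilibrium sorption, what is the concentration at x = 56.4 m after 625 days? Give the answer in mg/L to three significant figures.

Retardation factor R = 1 + ρ_b·K_d/n = 1 + 1.78 × 0.10/0.36 = 1.494.
Sorption retards both mechanisms: v_R = v/R = 0.05669 m/day, D_R = D/R = 1.794 m²/day.
v_R·t = 0.05669 × 625 = 35.43125 m; 2√(D_R t) = 66.97 m; argument = (56.4 − 35.43125)/66.97 = 0.3131.
C = C₀ × ½·erfc(0.3131) = 5.62 × 0.3290 = 1.85 mg/L.

1.85 mg/L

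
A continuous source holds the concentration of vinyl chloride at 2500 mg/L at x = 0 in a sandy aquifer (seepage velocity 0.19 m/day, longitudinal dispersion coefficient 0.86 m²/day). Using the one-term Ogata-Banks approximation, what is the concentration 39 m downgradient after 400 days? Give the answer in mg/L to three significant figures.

For a continuous step input, C/C₀ ≈ ½·erfc((x−vt)/(2√(Dt))).
vt = 0.19 × 400 = 76 m and 2√(Dt) = 2√(0.86 × 400) = 37.09 m.
Argument (x−vt)/(2√(Dt)) = (39 − 76)/37.09 = -0.9976; ½·erfc(-0.9976) = 0.9209.
C = 2500 × 0.9209 = 2300 mg/L.

2300 mg/L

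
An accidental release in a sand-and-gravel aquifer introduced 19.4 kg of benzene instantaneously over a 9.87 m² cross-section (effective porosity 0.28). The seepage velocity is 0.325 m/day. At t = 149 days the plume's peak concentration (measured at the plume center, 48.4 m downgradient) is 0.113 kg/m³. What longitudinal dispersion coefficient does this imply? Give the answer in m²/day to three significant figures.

At the plume center C_max = M/(n_e·A·√(4πDt)), so D = M²/(4πt·(n_e·A·C_max)²).
n_e·A·C_max = 0.28 × 9.87 × 0.113 = 0.3123 kg/m.
D = 19.4²/(4π × 149 × 0.3123²) = 2.06 m²/day.

2.06 m²/day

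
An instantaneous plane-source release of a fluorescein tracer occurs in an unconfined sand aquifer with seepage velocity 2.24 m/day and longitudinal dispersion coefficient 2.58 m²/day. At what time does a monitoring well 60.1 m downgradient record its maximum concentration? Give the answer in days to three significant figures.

26.3 days

For the 1D instantaneous-source solution, setting ∂C/∂t = 0 at fixed x gives v²t² + 2Dt − x² = 0, so t = (√(D² + v²x²) − D)/v².
√(D² + v²x²) = √(2.58² + 2.24² × 60.1²) = 134.6; v² = 5.0176.
t = (134.6 − 2.58)/5.0176 = 26.3 days (vs. the pure-advection estimate x/v = 26.8 d).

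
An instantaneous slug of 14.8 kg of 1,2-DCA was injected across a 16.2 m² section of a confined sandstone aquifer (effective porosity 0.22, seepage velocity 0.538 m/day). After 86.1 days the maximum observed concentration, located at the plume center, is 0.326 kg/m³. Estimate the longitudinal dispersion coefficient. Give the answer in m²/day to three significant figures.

0.150 m²/day

At the plume center C_max = M/(n_e·A·√(4πDt)), so D = M²/(4πt·(n_e·A·C_max)²).
n_e·A·C_max = 0.22 × 16.2 × 0.326 = 1.162 kg/m.
D = 14.8²/(4π × 86.1 × 1.162²) = 0.150 m²/day.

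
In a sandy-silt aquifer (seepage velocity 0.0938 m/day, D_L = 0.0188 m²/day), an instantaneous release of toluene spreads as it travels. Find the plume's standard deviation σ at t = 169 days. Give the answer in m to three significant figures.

Dispersive spreading gives a Gaussian with σ² = 2Dt; advection only shifts the center.
σ = √(2 × 0.0188 × 169) = 2.52 m.

2.52 m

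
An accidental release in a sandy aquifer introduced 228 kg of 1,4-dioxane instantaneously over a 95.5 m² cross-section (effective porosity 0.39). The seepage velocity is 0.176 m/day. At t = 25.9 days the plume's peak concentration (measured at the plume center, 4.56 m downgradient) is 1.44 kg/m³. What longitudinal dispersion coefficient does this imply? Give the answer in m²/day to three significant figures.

0.0555 m²/day

At the plume center C_max = M/(n_e·A·√(4πDt)), so D = M²/(4πt·(n_e·A·C_max)²).
n_e·A·C_max = 0.39 × 95.5 × 1.44 = 53.63 kg/m.
D = 228²/(4π × 25.9 × 53.63²) = 0.0555 m²/day.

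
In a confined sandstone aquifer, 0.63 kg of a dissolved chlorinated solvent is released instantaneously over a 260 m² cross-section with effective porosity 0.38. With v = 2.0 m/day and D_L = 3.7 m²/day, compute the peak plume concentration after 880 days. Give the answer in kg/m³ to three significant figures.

3.15e-05 kg/m³

The peak of an instantaneous 1D plume sits at x = vt; there the Gaussian factor is 1 and C_max = M/(n_e·A·√(4πDt)), where n_e·A is the pore area the mass is dissolved in.
√(4πDt) = √(4π × 3.7 × 880) = 202.3 m, so C_max = 0.63/(0.38 × 260 × 202.3) = 3.15e-05 kg/m³.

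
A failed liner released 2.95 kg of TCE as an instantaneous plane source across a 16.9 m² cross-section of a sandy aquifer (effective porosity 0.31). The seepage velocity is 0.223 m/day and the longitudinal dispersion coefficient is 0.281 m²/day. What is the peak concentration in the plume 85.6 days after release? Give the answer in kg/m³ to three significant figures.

The peak of an instantaneous 1D plume sits at x = vt; there the Gaussian factor is 1 and C_max = M/(n_e·A·√(4πDt)), where n_e·A is the pore area the mass is dissolved in.
√(4πDt) = √(4π × 0.281 × 85.6) = 17.39 m, so C_max = 2.95/(0.31 × 16.9 × 17.39) = 0.0324 kg/m³.

0.0324 kg/m³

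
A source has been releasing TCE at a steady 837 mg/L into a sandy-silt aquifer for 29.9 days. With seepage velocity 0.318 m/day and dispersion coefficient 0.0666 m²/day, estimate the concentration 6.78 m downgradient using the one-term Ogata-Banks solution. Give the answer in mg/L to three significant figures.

765 mg/L

For a continuous step input, C/C₀ ≈ ½·erfc((x−vt)/(2√(Dt))).
vt = 0.318 × 29.9 = 9.5082 m and 2√(Dt) = 2√(0.0666 × 29.9) = 2.822 m.
Argument (x−vt)/(2√(Dt)) = (6.78 − 9.5082)/2.822 = -0.9668; ½·erfc(-0.9668) = 0.9142.
C = 837 × 0.9142 = 765 mg/L.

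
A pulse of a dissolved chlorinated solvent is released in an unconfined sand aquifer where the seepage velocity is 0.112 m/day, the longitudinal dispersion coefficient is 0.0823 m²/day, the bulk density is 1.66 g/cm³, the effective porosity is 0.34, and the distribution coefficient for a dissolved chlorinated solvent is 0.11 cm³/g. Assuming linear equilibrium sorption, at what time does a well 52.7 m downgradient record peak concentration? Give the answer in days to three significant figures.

713 days

Retardation factor R = 1 + ρ_b·K_d/n = 1 + 1.66 × 0.11/0.34 = 1.537.
Sorption retards both mechanisms: v_R = v/R = 0.07287 m/day, D_R = D/R = 0.05355 m²/day.
Peak time from v_R²t² + 2D_R t − x² = 0: t = (√(D_R² + v_R²x²) − D_R)/v_R².
√(D_R² + v_R²x²) = √(0.05355² + 0.07287² × 52.7²) = 3.841; v_R² = 0.005310.
t = (3.841 − 0.05355)/0.005310 = 713 days.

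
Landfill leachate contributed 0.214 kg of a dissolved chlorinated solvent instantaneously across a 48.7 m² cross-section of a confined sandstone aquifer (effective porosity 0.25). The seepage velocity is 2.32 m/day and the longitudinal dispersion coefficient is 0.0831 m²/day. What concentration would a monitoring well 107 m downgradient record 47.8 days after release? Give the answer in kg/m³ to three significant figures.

0.000957 kg/m³

For an instantaneous plane source, C(x,t) = M/(n_e·A·√(4πDt)) · exp(−(x−vt)²/(4Dt)), with n_e·A the pore (flow) area.
Plume center vt = 2.32 × 47.8 = 110.896 m, so the well at 107 m is 3.896 m upgradient of the peak.
√(4πDt) = 7.065 m, giving peak height M/(n_e·A·√(4πDt)) = 0.214/(0.25 × 48.7 × 7.065) = 0.002488 kg/m³.
(x−vt)²/(4Dt) = (-3.896)²/(4 × 0.0831 × 47.8) = 0.9553; exp(−0.9553) = 0.3847.
C = 0.002488 × 0.3847 = 0.000957 kg/m³.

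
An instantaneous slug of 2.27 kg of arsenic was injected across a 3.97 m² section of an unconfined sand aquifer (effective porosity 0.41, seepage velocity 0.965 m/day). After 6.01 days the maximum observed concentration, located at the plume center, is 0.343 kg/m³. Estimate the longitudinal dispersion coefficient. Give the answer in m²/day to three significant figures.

At the plume center C_max = M/(n_e·A·√(4πDt)), so D = M²/(4πt·(n_e·A·C_max)²).
n_e·A·C_max = 0.41 × 3.97 × 0.343 = 0.5583 kg/m.
D = 2.27²/(4π × 6.01 × 0.5583²) = 0.219 m²/day.

0.219 m²/day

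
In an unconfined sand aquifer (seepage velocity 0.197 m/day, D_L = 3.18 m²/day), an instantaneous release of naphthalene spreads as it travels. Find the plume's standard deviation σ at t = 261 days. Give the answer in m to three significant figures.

40.7 m

Dispersive spreading gives a Gaussian with σ² = 2Dt; advection only shifts the center.
σ = √(2 × 3.18 × 261) = 40.7 m.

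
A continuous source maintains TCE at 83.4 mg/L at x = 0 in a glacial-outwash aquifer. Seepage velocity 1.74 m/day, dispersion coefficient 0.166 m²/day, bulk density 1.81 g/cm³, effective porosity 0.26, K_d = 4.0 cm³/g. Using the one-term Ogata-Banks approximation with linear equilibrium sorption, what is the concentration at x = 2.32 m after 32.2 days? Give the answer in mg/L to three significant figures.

Retardation factor R = 1 + ρ_b·K_d/n = 1 + 1.81 × 4.0/0.26 = 28.85.
Sorption retards both mechanisms: v_R = v/R = 0.06031 m/day, D_R = D/R = 0.005754 m²/day.
v_R·t = 0.06031 × 32.2 = 1.941982 m; 2√(D_R t) = 0.8609 m; argument = (2.32 − 1.941982)/0.8609 = 0.4391.
C = C₀ × ½·erfc(0.4391) = 83.4 × 0.2673 = 22.3 mg/L.

22.3 mg/L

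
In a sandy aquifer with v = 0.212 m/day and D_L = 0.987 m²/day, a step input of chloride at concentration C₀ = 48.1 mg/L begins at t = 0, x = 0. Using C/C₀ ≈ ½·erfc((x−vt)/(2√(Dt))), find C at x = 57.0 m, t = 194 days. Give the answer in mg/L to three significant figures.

10.0 mg/L

For a continuous step input, C/C₀ ≈ ½·erfc((x−vt)/(2√(Dt))).
vt = 0.212 × 194 = 41.128 m and 2√(Dt) = 2√(0.987 × 194) = 27.68 m.
Argument (x−vt)/(2√(Dt)) = (57.0 − 41.128)/27.68 = 0.5734; ½·erfc(0.5734) = 0.2087.
C = 48.1 × 0.2087 = 10.0 mg/L.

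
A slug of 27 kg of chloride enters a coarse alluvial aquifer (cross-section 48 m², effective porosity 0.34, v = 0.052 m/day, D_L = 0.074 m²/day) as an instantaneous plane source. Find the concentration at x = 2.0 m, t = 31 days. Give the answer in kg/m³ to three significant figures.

0.303 kg/m³

For an instantaneous plane source, C(x,t) = M/(n_e·A·√(4πDt)) · exp(−(x−vt)²/(4Dt)), with n_e·A the pore (flow) area.
Plume center vt = 0.052 × 31 = 1.612 m, so the well at 2.0 m is 0.388 m downgradient of the peak.
√(4πDt) = 5.369 m, giving peak height M/(n_e·A·√(4πDt)) = 27/(0.34 × 48 × 5.369) = 0.3081 kg/m³.
(x−vt)²/(4Dt) = (0.388)²/(4 × 0.074 × 31) = 0.01641; exp(−0.01641) = 0.9837.
C = 0.3081 × 0.9837 = 0.303 kg/m³.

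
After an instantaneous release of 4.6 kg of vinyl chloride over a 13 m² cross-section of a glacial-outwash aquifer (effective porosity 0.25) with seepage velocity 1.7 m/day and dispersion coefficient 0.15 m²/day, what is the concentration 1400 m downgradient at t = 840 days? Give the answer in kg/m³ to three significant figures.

For an instantaneous plane source, C(x,t) = M/(n_e·A·√(4πDt)) · exp(−(x−vt)²/(4Dt)), with n_e·A the pore (flow) area.
Plume center vt = 1.7 × 840 = 1428 m, so the well at 1400 m is 28 m upgradient of the peak.
√(4πDt) = 39.79 m, giving peak height M/(n_e·A·√(4πDt)) = 4.6/(0.25 × 13 × 39.79) = 0.03557 kg/m³.
(x−vt)²/(4Dt) = (-28)²/(4 × 0.15 × 840) = 1.556; exp(−1.556) = 0.2110.
C = 0.03557 × 0.2110 = 0.00751 kg/m³.

0.00751 kg/m³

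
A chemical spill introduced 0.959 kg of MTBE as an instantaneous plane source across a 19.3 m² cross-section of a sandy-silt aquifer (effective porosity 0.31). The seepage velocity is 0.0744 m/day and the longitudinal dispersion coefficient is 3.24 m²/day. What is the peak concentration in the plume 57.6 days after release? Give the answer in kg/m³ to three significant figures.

0.00331 kg/m³

The peak of an instantaneous 1D plume sits at x = vt; there the Gaussian factor is 1 and C_max = M/(n_e·A·√(4πDt)), where n_e·A is the pore area the mass is dissolved in.
√(4πDt) = √(4π × 3.24 × 57.6) = 48.43 m, so C_max = 0.959/(0.31 × 19.3 × 48.43) = 0.00331 kg/m³.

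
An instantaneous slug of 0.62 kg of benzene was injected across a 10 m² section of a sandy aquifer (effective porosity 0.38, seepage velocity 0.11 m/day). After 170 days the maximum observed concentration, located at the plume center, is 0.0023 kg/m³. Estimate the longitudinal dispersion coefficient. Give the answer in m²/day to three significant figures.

2.36 m²/day

At the plume center C_max = M/(n_e·A·√(4πDt)), so D = M²/(4πt·(n_e·A·C_max)²).
n_e·A·C_max = 0.38 × 10 × 0.0023 = 0.008740 kg/m.
D = 0.62²/(4π × 170 × 0.008740²) = 2.36 m²/day.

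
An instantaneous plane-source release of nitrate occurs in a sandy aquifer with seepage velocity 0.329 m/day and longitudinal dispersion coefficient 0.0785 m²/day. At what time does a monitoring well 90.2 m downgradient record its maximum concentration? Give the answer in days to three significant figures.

For the 1D instantaneous-source solution, setting ∂C/∂t = 0 at fixed x gives v²t² + 2Dt − x² = 0, so t = (√(D² + v²x²) − D)/v².
√(D² + v²x²) = √(0.0785² + 0.329² × 90.2²) = 29.68; v² = 0.108241.
t = (29.68 − 0.0785)/0.108241 = 273 days (vs. the pure-advection estimate x/v = 274 d).

273 days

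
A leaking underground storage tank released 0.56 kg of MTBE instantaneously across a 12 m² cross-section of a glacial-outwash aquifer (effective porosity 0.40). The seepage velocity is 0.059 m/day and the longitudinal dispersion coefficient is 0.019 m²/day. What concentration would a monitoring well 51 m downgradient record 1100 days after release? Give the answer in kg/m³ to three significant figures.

0.000714 kg/m³

For an instantaneous plane source, C(x,t) = M/(n_e·A·√(4πDt)) · exp(−(x−vt)²/(4Dt)), with n_e·A the pore (flow) area.
Plume center vt = 0.059 × 1100 = 64.9 m, so the well at 51 m is 13.9 m upgradient of the peak.
√(4πDt) = 16.21 m, giving peak height M/(n_e·A·√(4πDt)) = 0.56/(0.40 × 12 × 16.21) = 0.007197 kg/m³.
(x−vt)²/(4Dt) = (-13.9)²/(4 × 0.019 × 1100) = 2.311; exp(−2.311) = 0.09916.
C = 0.007197 × 0.09916 = 0.000714 kg/m³.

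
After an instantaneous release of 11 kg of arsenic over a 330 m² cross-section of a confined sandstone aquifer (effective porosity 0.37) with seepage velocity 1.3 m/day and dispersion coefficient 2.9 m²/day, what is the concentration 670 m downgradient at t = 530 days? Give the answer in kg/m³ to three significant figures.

For an instantaneous plane source, C(x,t) = M/(n_e·A·√(4πDt)) · exp(−(x−vt)²/(4Dt)), with n_e·A the pore (flow) area.
Plume center vt = 1.3 × 530 = 689 m, so the well at 670 m is 19 m upgradient of the peak.
√(4πDt) = 139.0 m, giving peak height M/(n_e·A·√(4πDt)) = 11/(0.37 × 330 × 139.0) = 0.0006481 kg/m³.
(x−vt)²/(4Dt) = (-19)²/(4 × 2.9 × 530) = 0.05872; exp(−0.05872) = 0.9430.
C = 0.0006481 × 0.9430 = 0.000611 kg/m³.

0.000611 kg/m³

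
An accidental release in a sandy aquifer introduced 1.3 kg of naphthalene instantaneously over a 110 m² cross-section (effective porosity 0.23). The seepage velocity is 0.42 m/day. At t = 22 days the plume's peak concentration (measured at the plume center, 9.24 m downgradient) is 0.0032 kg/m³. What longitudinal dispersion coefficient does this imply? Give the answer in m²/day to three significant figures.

0.933 m²/day

At the plume center C_max = M/(n_e·A·√(4πDt)), so D = M²/(4πt·(n_e·A·C_max)²).
n_e·A·C_max = 0.23 × 110 × 0.0032 = 0.08096 kg/m.
D = 1.3²/(4π × 22 × 0.08096²) = 0.933 m²/day.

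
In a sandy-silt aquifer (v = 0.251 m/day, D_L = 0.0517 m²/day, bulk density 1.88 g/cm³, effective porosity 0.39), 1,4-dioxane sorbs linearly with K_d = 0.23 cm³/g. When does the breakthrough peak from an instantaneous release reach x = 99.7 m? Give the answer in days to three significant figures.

Retardation factor R = 1 + ρ_b·K_d/n = 1 + 1.88 × 0.23/0.39 = 2.109.
Sorption retards both mechanisms: v_R = v/R = 0.1190 m/day, D_R = D/R = 0.02451 m²/day.
Peak time from v_R²t² + 2D_R t − x² = 0: t = (√(D_R² + v_R²x²) − D_R)/v_R².
√(D_R² + v_R²x²) = √(0.02451² + 0.1190² × 99.7²) = 11.86; v_R² = 0.01416.
t = (11.86 − 0.02451)/0.01416 = 836 days.

836 days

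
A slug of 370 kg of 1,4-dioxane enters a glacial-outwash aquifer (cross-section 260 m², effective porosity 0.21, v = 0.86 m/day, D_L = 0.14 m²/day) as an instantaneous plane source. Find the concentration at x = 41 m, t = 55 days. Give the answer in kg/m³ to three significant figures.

For an instantaneous plane source, C(x,t) = M/(n_e·A·√(4πDt)) · exp(−(x−vt)²/(4Dt)), with n_e·A the pore (flow) area.
Plume center vt = 0.86 × 55 = 47.3 m, so the well at 41 m is 6.3 m upgradient of the peak.
√(4πDt) = 9.837 m, giving peak height M/(n_e·A·√(4πDt)) = 370/(0.21 × 260 × 9.837) = 0.6889 kg/m³.
(x−vt)²/(4Dt) = (-6.3)²/(4 × 0.14 × 55) = 1.289; exp(−1.289) = 0.2755.
C = 0.6889 × 0.2755 = 0.190 kg/m³.

0.190 kg/m³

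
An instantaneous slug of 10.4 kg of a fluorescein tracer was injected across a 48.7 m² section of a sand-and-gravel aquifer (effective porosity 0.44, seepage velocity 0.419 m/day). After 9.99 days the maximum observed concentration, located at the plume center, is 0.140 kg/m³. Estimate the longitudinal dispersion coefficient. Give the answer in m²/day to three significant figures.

0.0957 m²/day

At the plume center C_max = M/(n_e·A·√(4πDt)), so D = M²/(4πt·(n_e·A·C_max)²).
n_e·A·C_max = 0.44 × 48.7 × 0.140 = 3.000 kg/m.
D = 10.4²/(4π × 9.99 × 3.000²) = 0.0957 m²/day.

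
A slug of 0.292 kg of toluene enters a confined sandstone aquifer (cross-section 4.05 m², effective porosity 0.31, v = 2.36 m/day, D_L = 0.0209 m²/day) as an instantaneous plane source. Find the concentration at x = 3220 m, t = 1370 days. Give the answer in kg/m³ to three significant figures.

0.00268 kg/m³

For an instantaneous plane source, C(x,t) = M/(n_e·A·√(4πDt)) · exp(−(x−vt)²/(4Dt)), with n_e·A the pore (flow) area.
Plume center vt = 2.36 × 1370 = 3233.2 m, so the well at 3220 m is 13.2 m upgradient of the peak.
√(4πDt) = 18.97 m, giving peak height M/(n_e·A·√(4πDt)) = 0.292/(0.31 × 4.05 × 18.97) = 0.01226 kg/m³.
(x−vt)²/(4Dt) = (-13.2)²/(4 × 0.0209 × 1370) = 1.521; exp(−1.521) = 0.2185.
C = 0.01226 × 0.2185 = 0.00268 kg/m³.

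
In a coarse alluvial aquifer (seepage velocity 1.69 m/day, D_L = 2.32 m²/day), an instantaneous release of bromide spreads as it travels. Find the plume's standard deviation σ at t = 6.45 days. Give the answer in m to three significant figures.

5.47 m

Dispersive spreading gives a Gaussian with σ² = 2Dt; advection only shifts the center.
σ = √(2 × 2.32 × 6.45) = 5.47 m.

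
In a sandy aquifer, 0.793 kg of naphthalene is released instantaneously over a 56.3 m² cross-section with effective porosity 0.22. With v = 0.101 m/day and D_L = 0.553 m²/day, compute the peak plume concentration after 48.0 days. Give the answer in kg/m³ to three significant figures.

The peak of an instantaneous 1D plume sits at x = vt; there the Gaussian factor is 1 and C_max = M/(n_e·A·√(4πDt)), where n_e·A is the pore area the mass is dissolved in.
√(4πDt) = √(4π × 0.553 × 48.0) = 18.26 m, so C_max = 0.793/(0.22 × 56.3 × 18.26) = 0.00351 kg/m³.

0.00351 kg/m³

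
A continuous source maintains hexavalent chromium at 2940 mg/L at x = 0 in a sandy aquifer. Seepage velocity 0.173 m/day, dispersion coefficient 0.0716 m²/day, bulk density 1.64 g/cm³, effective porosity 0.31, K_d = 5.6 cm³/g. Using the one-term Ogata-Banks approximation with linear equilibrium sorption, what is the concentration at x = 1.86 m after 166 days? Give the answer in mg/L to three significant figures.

Retardation factor R = 1 + ρ_b·K_d/n = 1 + 1.64 × 5.6/0.31 = 30.63.
Sorption retards both mechanisms: v_R = v/R = 0.005648 m/day, D_R = D/R = 0.002338 m²/day.
v_R·t = 0.005648 × 166 = 0.937568 m; 2√(D_R t) = 1.246 m; argument = (1.86 − 0.937568)/1.246 = 0.7403.
C = C₀ × ½·erfc(0.7403) = 2940 × 0.1476 = 434 mg/L.

434 mg/L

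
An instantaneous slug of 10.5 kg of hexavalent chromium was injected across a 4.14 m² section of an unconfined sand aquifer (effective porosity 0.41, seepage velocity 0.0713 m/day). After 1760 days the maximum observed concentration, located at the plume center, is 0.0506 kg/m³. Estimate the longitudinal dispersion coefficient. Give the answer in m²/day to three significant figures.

0.676 m²/day

At the plume center C_max = M/(n_e·A·√(4πDt)), so D = M²/(4πt·(n_e·A·C_max)²).
n_e·A·C_max = 0.41 × 4.14 × 0.0506 = 0.08589 kg/m.
D = 10.5²/(4π × 1760 × 0.08589²) = 0.676 m²/day.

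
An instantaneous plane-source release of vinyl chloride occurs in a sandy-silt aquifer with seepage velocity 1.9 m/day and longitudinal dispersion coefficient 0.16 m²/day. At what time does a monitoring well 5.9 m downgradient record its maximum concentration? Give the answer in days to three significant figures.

3.06 days

For the 1D instantaneous-source solution, setting ∂C/∂t = 0 at fixed x gives v²t² + 2Dt − x² = 0, so t = (√(D² + v²x²) − D)/v².
√(D² + v²x²) = √(0.16² + 1.9² × 5.9²) = 11.21; v² = 3.61.
t = (11.21 − 0.16)/3.61 = 3.06 days (vs. the pure-advection estimate x/v = 3.11 d).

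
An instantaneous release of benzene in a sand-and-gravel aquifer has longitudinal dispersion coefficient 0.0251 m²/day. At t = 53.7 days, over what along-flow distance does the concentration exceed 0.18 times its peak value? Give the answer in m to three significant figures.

The plume is Gaussian with σ = √(2Dt) = √(2 × 0.0251 × 53.7) = 1.642 m.
C/C_peak = exp(−Δx²/(2σ²)) = 0.18 ⇒ Δx = σ·√(−2 ln 0.18) = 1.642 × 1.852 = 3.041 m.
Width = 2Δx = 6.08 m.

6.08 m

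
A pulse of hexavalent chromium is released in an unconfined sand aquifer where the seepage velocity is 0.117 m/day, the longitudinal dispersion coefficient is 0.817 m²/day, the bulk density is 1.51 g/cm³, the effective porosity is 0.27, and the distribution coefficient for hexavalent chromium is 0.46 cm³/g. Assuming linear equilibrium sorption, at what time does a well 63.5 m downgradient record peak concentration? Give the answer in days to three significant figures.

Retardation factor R = 1 + ρ_b·K_d/n = 1 + 1.51 × 0.46/0.27 = 3.573.
Sorption retards both mechanisms: v_R = v/R = 0.03275 m/day, D_R = D/R = 0.2287 m²/day.
Peak time from v_R²t² + 2D_R t − x² = 0: t = (√(D_R² + v_R²x²) − D_R)/v_R².
√(D_R² + v_R²x²) = √(0.2287² + 0.03275² × 63.5²) = 2.092; v_R² = 0.001073.
t = (2.092 − 0.2287)/0.001073 = 1740 days.

1740 days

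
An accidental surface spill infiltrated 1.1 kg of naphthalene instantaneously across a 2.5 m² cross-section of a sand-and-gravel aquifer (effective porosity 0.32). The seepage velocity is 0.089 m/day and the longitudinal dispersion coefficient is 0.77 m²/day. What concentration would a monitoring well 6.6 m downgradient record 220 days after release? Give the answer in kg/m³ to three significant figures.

0.0232 kg/m³

For an instantaneous plane source, C(x,t) = M/(n_e·A·√(4πDt)) · exp(−(x−vt)²/(4Dt)), with n_e·A the pore (flow) area.
Plume center vt = 0.089 × 220 = 19.58 m, so the well at 6.6 m is 12.98 m upgradient of the peak.
√(4πDt) = 46.14 m, giving peak height M/(n_e·A·√(4πDt)) = 1.1/(0.32 × 2.5 × 46.14) = 0.02980 kg/m³.
(x−vt)²/(4Dt) = (-12.98)²/(4 × 0.77 × 220) = 0.2486; exp(−0.2486) = 0.7799.
C = 0.02980 × 0.7799 = 0.0232 kg/m³.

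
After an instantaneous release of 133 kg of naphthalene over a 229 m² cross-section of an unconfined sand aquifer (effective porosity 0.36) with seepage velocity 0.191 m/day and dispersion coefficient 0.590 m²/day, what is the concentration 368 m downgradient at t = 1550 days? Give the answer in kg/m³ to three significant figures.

0.00366 kg/m³

For an instantaneous plane source, C(x,t) = M/(n_e·A·√(4πDt)) · exp(−(x−vt)²/(4Dt)), with n_e·A the pore (flow) area.
Plume center vt = 0.191 × 1550 = 296.05 m, so the well at 368 m is 71.95 m downgradient of the peak.
√(4πDt) = 107.2 m, giving peak height M/(n_e·A·√(4πDt)) = 133/(0.36 × 229 × 107.2) = 0.01505 kg/m³.
(x−vt)²/(4Dt) = (71.95)²/(4 × 0.590 × 1550) = 1.415; exp(−1.415) = 0.2429.
C = 0.01505 × 0.2429 = 0.00366 kg/m³.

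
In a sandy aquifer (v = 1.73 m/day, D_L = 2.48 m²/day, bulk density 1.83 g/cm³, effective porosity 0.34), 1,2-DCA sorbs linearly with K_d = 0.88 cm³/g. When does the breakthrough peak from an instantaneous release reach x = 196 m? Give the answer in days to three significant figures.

Retardation factor R = 1 + ρ_b·K_d/n = 1 + 1.83 × 0.88/0.34 = 5.736.
Sorption retards both mechanisms: v_R = v/R = 0.3016 m/day, D_R = D/R = 0.4324 m²/day.
Peak time from v_R²t² + 2D_R t − x² = 0: t = (√(D_R² + v_R²x²) − D_R)/v_R².
√(D_R² + v_R²x²) = √(0.4324² + 0.3016² × 196²) = 59.12; v_R² = 0.09096.
t = (59.12 − 0.4324)/0.09096 = 645 days.

645 days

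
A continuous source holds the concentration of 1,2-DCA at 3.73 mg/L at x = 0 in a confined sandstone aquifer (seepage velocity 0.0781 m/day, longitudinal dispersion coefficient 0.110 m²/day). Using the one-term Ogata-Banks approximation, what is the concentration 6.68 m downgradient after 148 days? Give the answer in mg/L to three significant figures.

3.00 mg/L

For a continuous step input, C/C₀ ≈ ½·erfc((x−vt)/(2√(Dt))).
vt = 0.0781 × 148 = 11.5588 m and 2√(Dt) = 2√(0.110 × 148) = 8.070 m.
Argument (x−vt)/(2√(Dt)) = (6.68 − 11.5588)/8.070 = -0.6046; ½·erfc(-0.6046) = 0.8037.
C = 3.73 × 0.8037 = 3.00 mg/L.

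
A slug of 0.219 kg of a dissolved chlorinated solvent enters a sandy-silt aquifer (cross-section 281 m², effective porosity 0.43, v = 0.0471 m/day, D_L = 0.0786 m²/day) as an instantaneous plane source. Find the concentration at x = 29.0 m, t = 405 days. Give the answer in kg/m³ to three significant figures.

For an instantaneous plane source, C(x,t) = M/(n_e·A·√(4πDt)) · exp(−(x−vt)²/(4Dt)), with n_e·A the pore (flow) area.
Plume center vt = 0.0471 × 405 = 19.0755 m, so the well at 29.0 m is 9.9245 m downgradient of the peak.
√(4πDt) = 20.00 m, giving peak height M/(n_e·A·√(4πDt)) = 0.219/(0.43 × 281 × 20.00) = 9.062e-05 kg/m³.
(x−vt)²/(4Dt) = (9.9245)²/(4 × 0.0786 × 405) = 0.7735; exp(−0.7735) = 0.4614.
C = 9.062e-05 × 0.4614 = 4.18e-05 kg/m³.

4.18e-05 kg/m³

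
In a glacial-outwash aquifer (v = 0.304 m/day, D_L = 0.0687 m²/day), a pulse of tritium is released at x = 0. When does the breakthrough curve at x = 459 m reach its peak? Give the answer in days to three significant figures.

For the 1D instantaneous-source solution, setting ∂C/∂t = 0 at fixed x gives v²t² + 2Dt − x² = 0, so t = (√(D² + v²x²) − D)/v².
√(D² + v²x²) = √(0.0687² + 0.304² × 459²) = 139.5; v² = 0.092416.
t = (139.5 − 0.0687)/0.092416 = 1510 days (vs. the pure-advection estimate x/v = 1510 d).

1510 days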